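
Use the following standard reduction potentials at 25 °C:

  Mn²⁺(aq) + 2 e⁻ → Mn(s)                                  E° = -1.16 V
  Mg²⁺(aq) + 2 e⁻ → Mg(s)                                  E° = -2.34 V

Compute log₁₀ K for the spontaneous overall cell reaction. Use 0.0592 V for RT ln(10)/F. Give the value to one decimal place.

Cathode: Mn²⁺/Mn; anode: Mg²⁺/Mg. E°cell = +1.18 V, n = 2.
log K = nE°cell / 0.0592 = (2)(+1.18) / 0.0592 = 39.9.

39.9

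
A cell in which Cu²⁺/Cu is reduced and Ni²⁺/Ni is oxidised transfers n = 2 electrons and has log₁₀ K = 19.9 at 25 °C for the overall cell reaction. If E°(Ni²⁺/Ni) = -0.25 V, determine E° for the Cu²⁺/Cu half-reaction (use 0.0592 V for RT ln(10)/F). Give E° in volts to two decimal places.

+0.34 V

E°cell = (0.0592/n)·log K = (0.0592/2)(19.9) = +0.589 V.
Since Cu²⁺/Cu is the cathode and Ni²⁺/Ni the anode, E°cell = E°(Cu²⁺/Cu) − E°(Ni²⁺/Ni).
So E°(Cu²⁺/Cu) = E°cell + E°(Ni²⁺/Ni) = +0.589 + (-0.25) = +0.34 V.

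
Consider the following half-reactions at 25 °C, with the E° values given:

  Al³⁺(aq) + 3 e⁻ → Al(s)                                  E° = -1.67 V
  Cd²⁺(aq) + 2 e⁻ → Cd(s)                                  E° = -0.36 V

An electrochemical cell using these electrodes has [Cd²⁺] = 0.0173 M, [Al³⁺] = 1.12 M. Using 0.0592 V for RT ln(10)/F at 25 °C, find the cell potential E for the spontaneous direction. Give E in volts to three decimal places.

Cd²⁺/Cd is the cathode (higher E°), Al³⁺/Al the anode: E°cell = -0.36 − (-1.67) = +1.31 V, n = 6.
Overall: 3 Cd²⁺(aq) + 2 Al(s) → 3 Cd(s) + 2 Al³⁺(aq)
Q = [Al³⁺]^2 / ([Cd²⁺]^3); log Q = 5.384.
E = E° − (0.0592/n) log Q = +1.31 − (0.0592/6)(5.384) = +1.257 V.

+1.257 V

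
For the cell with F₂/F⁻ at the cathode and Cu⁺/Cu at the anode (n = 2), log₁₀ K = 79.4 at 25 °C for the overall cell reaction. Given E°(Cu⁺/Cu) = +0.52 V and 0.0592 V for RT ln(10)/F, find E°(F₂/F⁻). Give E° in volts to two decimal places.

E°cell = (0.0592/n)·log K = (0.0592/2)(79.4) = +2.350 V.
Since F₂/F⁻ is the cathode and Cu⁺/Cu the anode, E°cell = E°(F₂/F⁻) − E°(Cu⁺/Cu).
So E°(F₂/F⁻) = E°cell + E°(Cu⁺/Cu) = +2.350 + (+0.52) = +2.87 V.

+2.87 V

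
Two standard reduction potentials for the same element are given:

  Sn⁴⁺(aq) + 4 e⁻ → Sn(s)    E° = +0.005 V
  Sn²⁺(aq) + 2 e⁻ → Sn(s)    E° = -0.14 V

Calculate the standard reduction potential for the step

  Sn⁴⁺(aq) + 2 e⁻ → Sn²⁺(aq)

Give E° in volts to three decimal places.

Sequential free energies add, so n₃E°₃ = n₁E°₁ + n₂E°₂.
With n₃ = 4, and the known step contributing 2×(-0.14) V, the unknown satisfies 2·E° = 4×(+0.005) − 2×(-0.14) = +0.300.
E° = +0.300 / 2 = +0.150 V.

+0.150 V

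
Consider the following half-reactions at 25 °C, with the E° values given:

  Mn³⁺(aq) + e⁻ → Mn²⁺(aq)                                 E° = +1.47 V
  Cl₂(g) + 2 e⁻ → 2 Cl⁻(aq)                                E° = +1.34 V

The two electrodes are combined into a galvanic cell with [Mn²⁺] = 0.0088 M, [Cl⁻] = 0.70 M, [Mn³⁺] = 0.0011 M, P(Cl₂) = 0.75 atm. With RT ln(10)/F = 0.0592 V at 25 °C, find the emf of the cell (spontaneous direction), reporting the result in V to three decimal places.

Mn³⁺/Mn²⁺ is the cathode (higher E°), Cl₂/Cl⁻ the anode: E°cell = +1.47 − (+1.34) = +0.13 V, n = 2.
Overall: 2 Mn³⁺(aq) + 2 Cl⁻(aq) → 2 Mn²⁺(aq) + Cl₂(g)
Q = [Mn²⁺]^2·P(Cl₂) / ([Mn³⁺]^2·[Cl⁻]^2); log Q = 1.991.
E = E° − (0.0592/n) log Q = +0.13 − (0.0592/2)(1.991) = +0.071 V.

+0.071 V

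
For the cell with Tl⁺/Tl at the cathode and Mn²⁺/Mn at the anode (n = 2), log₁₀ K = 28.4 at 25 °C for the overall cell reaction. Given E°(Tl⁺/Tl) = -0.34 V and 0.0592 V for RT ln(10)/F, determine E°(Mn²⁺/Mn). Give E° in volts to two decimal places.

E°cell = (0.0592/n)·log K = (0.0592/2)(28.4) = +0.841 V.
Since Tl⁺/Tl is the cathode and Mn²⁺/Mn the anode, E°cell = E°(Tl⁺/Tl) − E°(Mn²⁺/Mn).
So E°(Mn²⁺/Mn) = E°(Tl⁺/Tl) − E°cell = (-0.34) − (+0.841) = -1.18 V.

-1.18 V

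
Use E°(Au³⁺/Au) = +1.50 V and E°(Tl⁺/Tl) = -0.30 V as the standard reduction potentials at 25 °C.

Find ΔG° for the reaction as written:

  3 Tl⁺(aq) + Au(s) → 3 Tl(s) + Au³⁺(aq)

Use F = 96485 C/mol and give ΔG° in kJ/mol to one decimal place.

As written, Tl⁺/Tl is reduced (cathode) and Au³⁺/Au is oxidised (anode), so E°cell = (-0.30) − (+1.50) = -1.80 V.
Balancing electrons gives n = 3.
ΔG° = −nFE° = −(3)(96485)(-1.80) = 521,019 J = +521.0 kJ/mol.

+521.0 kJ/mol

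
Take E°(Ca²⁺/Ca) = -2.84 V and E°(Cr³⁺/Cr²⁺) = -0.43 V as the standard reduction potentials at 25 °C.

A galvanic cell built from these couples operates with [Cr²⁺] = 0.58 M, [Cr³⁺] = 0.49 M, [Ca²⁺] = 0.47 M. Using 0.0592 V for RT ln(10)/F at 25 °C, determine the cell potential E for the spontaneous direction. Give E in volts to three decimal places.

Cr³⁺/Cr²⁺ is the cathode (higher E°), Ca²⁺/Ca the anode: E°cell = -0.43 − (-2.84) = +2.41 V, n = 2.
Overall: 2 Cr³⁺(aq) + Ca(s) → 2 Cr²⁺(aq) + Ca²⁺(aq)
Q = [Cr²⁺]^2·[Ca²⁺] / ([Cr³⁺]^2); log Q = -0.181.
E = E° − (0.0592/n) log Q = +2.41 − (0.0592/2)(-0.181) = +2.415 V.

+2.415 V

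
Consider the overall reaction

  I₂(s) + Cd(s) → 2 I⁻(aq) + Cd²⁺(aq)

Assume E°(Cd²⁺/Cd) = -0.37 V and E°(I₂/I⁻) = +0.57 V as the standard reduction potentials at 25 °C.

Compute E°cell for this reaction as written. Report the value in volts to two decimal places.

+0.94 V

The I₂/I⁻ couple has the higher reduction potential, so it is the cathode; Cd²⁺/Cd is oxidised at the anode.
E°cell = E°(cathode) − E°(anode) = (+0.57) − (-0.37) = +0.94 V.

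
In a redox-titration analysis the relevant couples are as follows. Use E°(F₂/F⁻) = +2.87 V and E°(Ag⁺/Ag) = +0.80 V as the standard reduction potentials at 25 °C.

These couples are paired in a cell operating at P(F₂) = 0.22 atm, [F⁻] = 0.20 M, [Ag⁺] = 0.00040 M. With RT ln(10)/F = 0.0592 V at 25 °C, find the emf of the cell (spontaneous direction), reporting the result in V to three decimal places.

F₂/F⁻ is the cathode (higher E°), Ag⁺/Ag the anode: E°cell = +2.87 − (+0.80) = +2.07 V, n = 2.
Overall: F₂(g) + 2 Ag(s) → 2 F⁻(aq) + 2 Ag⁺(aq)
Q = [F⁻]^2·[Ag⁺]^2 / (P(F₂)); log Q = -7.536.
E = E° − (0.0592/n) log Q = +2.07 − (0.0592/2)(-7.536) = +2.293 V.

+2.293 V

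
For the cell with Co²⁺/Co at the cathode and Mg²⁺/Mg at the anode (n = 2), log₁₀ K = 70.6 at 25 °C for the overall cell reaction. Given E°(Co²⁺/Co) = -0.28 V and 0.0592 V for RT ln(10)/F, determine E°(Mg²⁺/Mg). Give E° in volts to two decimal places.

-2.37 V

E°cell = (0.0592/n)·log K = (0.0592/2)(70.6) = +2.090 V.
Since Co²⁺/Co is the cathode and Mg²⁺/Mg the anode, E°cell = E°(Co²⁺/Co) − E°(Mg²⁺/Mg).
So E°(Mg²⁺/Mg) = E°(Co²⁺/Co) − E°cell = (-0.28) − (+2.090) = -2.37 V.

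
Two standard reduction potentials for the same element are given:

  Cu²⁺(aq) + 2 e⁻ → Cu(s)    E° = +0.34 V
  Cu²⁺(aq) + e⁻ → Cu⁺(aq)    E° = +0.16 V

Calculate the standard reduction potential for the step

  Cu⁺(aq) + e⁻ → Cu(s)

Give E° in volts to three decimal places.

+0.520 V

Sequential free energies add, so n₃E°₃ = n₁E°₁ + n₂E°₂.
With n₃ = 2, and the known step contributing 1×(+0.16) V, the unknown satisfies 1·E° = 2×(+0.34) − 1×(+0.16) = +0.520.
E° = +0.520 / 1 = +0.520 V.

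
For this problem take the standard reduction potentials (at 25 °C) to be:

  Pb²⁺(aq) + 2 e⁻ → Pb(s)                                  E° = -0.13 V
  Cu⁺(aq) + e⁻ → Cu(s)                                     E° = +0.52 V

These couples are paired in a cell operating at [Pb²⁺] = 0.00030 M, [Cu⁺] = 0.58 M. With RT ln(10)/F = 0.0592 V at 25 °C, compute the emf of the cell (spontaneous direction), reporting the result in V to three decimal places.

Cu⁺/Cu is the cathode (higher E°), Pb²⁺/Pb the anode: E°cell = +0.52 − (-0.13) = +0.65 V, n = 2.
Overall: 2 Cu⁺(aq) + Pb(s) → 2 Cu(s) + Pb²⁺(aq)
Q = [Pb²⁺] / ([Cu⁺]^2); log Q = -3.050.
E = E° − (0.0592/n) log Q = +0.65 − (0.0592/2)(-3.050) = +0.740 V.

+0.740 V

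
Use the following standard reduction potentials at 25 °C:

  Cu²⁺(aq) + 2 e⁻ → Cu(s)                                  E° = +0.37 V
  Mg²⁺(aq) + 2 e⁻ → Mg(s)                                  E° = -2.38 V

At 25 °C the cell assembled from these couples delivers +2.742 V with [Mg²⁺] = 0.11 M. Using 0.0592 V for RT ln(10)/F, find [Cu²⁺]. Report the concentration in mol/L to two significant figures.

0.059 M

Cu²⁺/Cu is the cathode, Mg²⁺/Mg the anode: E°cell = +2.75 V, n = 2.
Overall reaction: Cu²⁺(aq) + Mg(s) → Cu(s) + Mg²⁺(aq); Q = [Mg²⁺]^1/[Cu²⁺]^1.
From E = E° − (0.0592/n) log Q: log Q = (E° − E)·n/0.0592 = (+2.75 − (+2.742))·2/0.0592 = 0.2703.
So 1·log[Cu²⁺] = 1·log(0.11) − log Q = -0.9586 − (0.2703) = -1.2289; [Cu²⁺] = 10^(-1.2289) ≈ 0.059 M.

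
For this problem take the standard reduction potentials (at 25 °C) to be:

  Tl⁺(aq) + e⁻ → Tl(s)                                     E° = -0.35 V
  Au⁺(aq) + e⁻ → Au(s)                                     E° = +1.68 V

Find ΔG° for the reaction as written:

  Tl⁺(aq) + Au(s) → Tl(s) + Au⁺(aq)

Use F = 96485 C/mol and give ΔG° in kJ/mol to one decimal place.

+195.9 kJ/mol

As written, Tl⁺/Tl is reduced (cathode) and Au⁺/Au is oxidised (anode), so E°cell = (-0.35) − (+1.68) = -2.03 V.
Balancing electrons gives n = 1.
ΔG° = −nFE° = −(1)(96485)(-2.03) = 195,865 J = +195.9 kJ/mol.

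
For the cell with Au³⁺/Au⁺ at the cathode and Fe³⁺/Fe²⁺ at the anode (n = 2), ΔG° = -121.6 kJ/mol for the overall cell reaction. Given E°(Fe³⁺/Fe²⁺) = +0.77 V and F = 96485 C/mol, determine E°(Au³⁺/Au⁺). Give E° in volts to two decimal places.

+1.40 V

E°cell = −ΔG°/(nF) = −(-121.6×10³)/((2)(96485)) = +0.630 V.
Since Au³⁺/Au⁺ is the cathode and Fe³⁺/Fe²⁺ the anode, E°cell = E°(Au³⁺/Au⁺) − E°(Fe³⁺/Fe²⁺).
So E°(Au³⁺/Au⁺) = E°cell + E°(Fe³⁺/Fe²⁺) = +0.630 + (+0.77) = +1.40 V.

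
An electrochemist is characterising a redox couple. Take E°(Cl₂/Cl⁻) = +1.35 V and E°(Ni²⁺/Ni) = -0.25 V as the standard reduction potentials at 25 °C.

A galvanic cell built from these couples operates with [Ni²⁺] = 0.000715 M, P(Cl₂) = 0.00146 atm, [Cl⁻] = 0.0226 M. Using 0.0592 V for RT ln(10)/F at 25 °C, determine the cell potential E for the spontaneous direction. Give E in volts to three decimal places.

Cl₂/Cl⁻ is the cathode (higher E°), Ni²⁺/Ni the anode: E°cell = +1.35 − (-0.25) = +1.60 V, n = 2.
Overall: Cl₂(g) + Ni(s) → 2 Cl⁻(aq) + Ni²⁺(aq)
Q = [Cl⁻]^2·[Ni²⁺] / (P(Cl₂)); log Q = -3.602.
E = E° − (0.0592/n) log Q = +1.60 − (0.0592/2)(-3.602) = +1.707 V.

+1.707 V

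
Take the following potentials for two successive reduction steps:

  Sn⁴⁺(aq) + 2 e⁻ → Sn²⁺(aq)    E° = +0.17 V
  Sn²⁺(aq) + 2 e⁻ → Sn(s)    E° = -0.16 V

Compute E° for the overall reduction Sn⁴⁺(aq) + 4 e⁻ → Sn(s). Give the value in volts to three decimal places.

Standard free energies of sequential steps add: ΔG°₃ = ΔG°₁ + ΔG°₂, so n₃E°₃ = n₁E°₁ + n₂E°₂.
E°₃ = (2×+0.17 + 2×-0.16) / 4 = (+0.020) / 4 = +0.005 V.

+0.005 V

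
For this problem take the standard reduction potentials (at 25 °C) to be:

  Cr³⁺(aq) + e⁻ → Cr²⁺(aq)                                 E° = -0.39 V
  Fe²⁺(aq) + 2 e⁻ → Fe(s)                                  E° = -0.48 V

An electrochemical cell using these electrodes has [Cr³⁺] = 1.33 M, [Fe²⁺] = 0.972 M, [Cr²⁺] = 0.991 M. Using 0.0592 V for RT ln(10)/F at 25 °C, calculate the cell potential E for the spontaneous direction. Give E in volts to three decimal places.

Cr³⁺/Cr²⁺ is the cathode (higher E°), Fe²⁺/Fe the anode: E°cell = -0.39 − (-0.48) = +0.09 V, n = 2.
Overall: 2 Cr³⁺(aq) + Fe(s) → 2 Cr²⁺(aq) + Fe²⁺(aq)
Q = [Cr²⁺]^2·[Fe²⁺] / ([Cr³⁺]^2); log Q = -0.268.
E = E° − (0.0592/n) log Q = +0.09 − (0.0592/2)(-0.268) = +0.098 V.

+0.098 V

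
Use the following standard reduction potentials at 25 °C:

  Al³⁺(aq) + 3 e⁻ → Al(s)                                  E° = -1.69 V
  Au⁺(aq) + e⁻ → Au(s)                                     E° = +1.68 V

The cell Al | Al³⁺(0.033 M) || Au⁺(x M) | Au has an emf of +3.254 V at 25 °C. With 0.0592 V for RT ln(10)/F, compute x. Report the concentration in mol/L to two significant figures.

0.0035 M

Au⁺/Au is the cathode, Al³⁺/Al the anode: E°cell = +3.37 V, n = 3.
Overall reaction: 3 Au⁺(aq) + Al(s) → 3 Au(s) + Al³⁺(aq); Q = [Al³⁺]^1/[Au⁺]^3.
From E = E° − (0.0592/n) log Q: log Q = (E° − E)·n/0.0592 = (+3.37 − (+3.254))·3/0.0592 = 5.8784.
So 3·log[Au⁺] = 1·log(0.033) − log Q = -1.4815 − (5.8784) = -7.3599; log[Au⁺] = -7.3599 / 3 = -2.4533; [Au⁺] = 10^(-2.4533) ≈ 0.0035 M.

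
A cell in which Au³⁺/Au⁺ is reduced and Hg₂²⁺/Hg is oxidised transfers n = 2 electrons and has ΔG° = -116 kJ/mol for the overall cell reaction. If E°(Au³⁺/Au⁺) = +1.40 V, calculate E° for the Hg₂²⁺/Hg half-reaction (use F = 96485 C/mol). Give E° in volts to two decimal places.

E°cell = −ΔG°/(nF) = −(-116×10³)/((2)(96485)) = +0.601 V.
Since Au³⁺/Au⁺ is the cathode and Hg₂²⁺/Hg the anode, E°cell = E°(Au³⁺/Au⁺) − E°(Hg₂²⁺/Hg).
So E°(Hg₂²⁺/Hg) = E°(Au³⁺/Au⁺) − E°cell = (+1.40) − (+0.601) = +0.80 V.

+0.80 V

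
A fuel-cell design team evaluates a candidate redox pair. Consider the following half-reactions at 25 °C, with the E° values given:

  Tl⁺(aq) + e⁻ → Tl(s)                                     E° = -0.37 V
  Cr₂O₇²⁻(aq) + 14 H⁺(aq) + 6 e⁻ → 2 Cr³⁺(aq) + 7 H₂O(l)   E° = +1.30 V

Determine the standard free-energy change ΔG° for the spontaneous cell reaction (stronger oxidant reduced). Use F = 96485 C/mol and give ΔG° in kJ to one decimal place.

-966.8 kJ

Cr₂O₇²⁻/Cr³⁺ (E° = +1.30 V) is the cathode; Tl⁺/Tl (E° = -0.37 V) is the anode, so E°cell = +1.67 V.
Balancing electrons gives n = 6 (lcm of 6 and 1).
ΔG° = −nFE° = −(6)(96485)(+1.67) = -966,780 J = -966.8 kJ.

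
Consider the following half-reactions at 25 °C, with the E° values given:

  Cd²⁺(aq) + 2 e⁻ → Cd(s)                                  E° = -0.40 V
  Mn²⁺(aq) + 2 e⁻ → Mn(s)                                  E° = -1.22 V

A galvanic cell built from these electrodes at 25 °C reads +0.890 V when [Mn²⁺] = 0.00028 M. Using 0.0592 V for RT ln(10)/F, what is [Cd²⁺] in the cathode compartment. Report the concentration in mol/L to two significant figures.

Cd²⁺/Cd is the cathode, Mn²⁺/Mn the anode: E°cell = +0.82 V, n = 2.
Overall reaction: Cd²⁺(aq) + Mn(s) → Cd(s) + Mn²⁺(aq); Q = [Mn²⁺]^1/[Cd²⁺]^1.
From E = E° − (0.0592/n) log Q: log Q = (E° − E)·n/0.0592 = (+0.82 − (+0.890))·2/0.0592 = -2.3649.
So 1·log[Cd²⁺] = 1·log(0.00028) − log Q = -3.5528 − (-2.3649) = -1.1879; [Cd²⁺] = 10^(-1.1879) ≈ 0.065 M.

0.065 M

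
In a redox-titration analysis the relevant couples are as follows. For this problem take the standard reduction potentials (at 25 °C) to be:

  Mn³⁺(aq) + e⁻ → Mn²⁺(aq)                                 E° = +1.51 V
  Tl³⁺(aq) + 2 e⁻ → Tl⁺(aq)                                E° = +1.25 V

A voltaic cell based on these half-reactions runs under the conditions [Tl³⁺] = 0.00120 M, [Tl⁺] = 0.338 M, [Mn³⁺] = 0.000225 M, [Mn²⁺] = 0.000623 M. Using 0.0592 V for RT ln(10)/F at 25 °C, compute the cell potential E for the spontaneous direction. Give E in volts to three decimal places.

Mn³⁺/Mn²⁺ is the cathode (higher E°), Tl³⁺/Tl⁺ the anode: E°cell = +1.51 − (+1.25) = +0.26 V, n = 2.
Overall: 2 Mn³⁺(aq) + Tl⁺(aq) → 2 Mn²⁺(aq) + Tl³⁺(aq)
Q = [Mn²⁺]^2·[Tl³⁺] / ([Mn³⁺]^2·[Tl⁺]); log Q = -1.565.
E = E° − (0.0592/n) log Q = +0.26 − (0.0592/2)(-1.565) = +0.306 V.

+0.306 V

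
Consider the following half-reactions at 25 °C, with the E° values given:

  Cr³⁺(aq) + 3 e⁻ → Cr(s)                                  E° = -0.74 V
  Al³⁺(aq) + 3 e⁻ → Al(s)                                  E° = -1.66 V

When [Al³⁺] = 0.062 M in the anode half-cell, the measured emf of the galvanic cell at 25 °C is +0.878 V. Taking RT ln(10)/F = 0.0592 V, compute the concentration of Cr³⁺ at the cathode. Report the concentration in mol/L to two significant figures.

0.00046 M

Cr³⁺/Cr is the cathode, Al³⁺/Al the anode: E°cell = +0.92 V, n = 3.
Overall reaction: Cr³⁺(aq) + Al(s) → Cr(s) + Al³⁺(aq); Q = [Al³⁺]^1/[Cr³⁺]^1.
From E = E° − (0.0592/n) log Q: log Q = (E° − E)·n/0.0592 = (+0.92 − (+0.878))·3/0.0592 = 2.1284.
So 1·log[Cr³⁺] = 1·log(0.062) − log Q = -1.2076 − (2.1284) = -3.3360; [Cr³⁺] = 10^(-3.3360) ≈ 0.00046 M.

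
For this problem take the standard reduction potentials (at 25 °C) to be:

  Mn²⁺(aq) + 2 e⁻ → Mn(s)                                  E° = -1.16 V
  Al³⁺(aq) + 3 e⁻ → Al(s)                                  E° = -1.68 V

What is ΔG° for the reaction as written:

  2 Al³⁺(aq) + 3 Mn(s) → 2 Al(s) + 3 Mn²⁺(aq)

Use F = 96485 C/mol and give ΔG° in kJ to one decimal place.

+301.0 kJ

As written, Al³⁺/Al is reduced (cathode) and Mn²⁺/Mn is oxidised (anode), so E°cell = (-1.68) − (-1.16) = -0.52 V.
Balancing electrons gives n = 6.
ΔG° = −nFE° = −(6)(96485)(-0.52) = 301,033 J = +301.0 kJ.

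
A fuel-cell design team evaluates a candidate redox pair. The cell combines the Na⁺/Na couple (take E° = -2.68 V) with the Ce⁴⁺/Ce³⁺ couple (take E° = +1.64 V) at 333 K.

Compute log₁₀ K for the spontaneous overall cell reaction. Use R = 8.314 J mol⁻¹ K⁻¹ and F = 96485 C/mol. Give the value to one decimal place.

Cathode: Ce⁴⁺/Ce³⁺; anode: Na⁺/Na. E°cell = (+1.64) − (-2.68) = +4.32 V, with n = 1.
ΔG° = −nFE° = −RT ln K, so ln K = nFE°/(RT) = (1)(96485)(+4.32) / ((8.314)(333)) = 150.553.
log₁₀ K = 150.553 / ln 10 = 65.4.

65.4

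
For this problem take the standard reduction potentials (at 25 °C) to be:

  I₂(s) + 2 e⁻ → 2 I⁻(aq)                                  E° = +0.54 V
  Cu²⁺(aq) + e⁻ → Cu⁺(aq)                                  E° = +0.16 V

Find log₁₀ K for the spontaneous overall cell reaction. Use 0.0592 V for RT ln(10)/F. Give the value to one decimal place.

12.8

Cathode: I₂/I⁻; anode: Cu²⁺/Cu⁺. E°cell = +0.38 V, n = 2.
log K = nE°cell / 0.0592 = (2)(+0.38) / 0.0592 = 12.8.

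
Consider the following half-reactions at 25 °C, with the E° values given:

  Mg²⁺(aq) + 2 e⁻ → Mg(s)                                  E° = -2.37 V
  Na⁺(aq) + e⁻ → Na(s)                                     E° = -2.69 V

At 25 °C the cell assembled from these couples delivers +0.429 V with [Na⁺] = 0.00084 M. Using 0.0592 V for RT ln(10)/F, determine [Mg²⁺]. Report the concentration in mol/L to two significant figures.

0.0034 M

Mg²⁺/Mg is the cathode, Na⁺/Na the anode: E°cell = +0.32 V, n = 2.
Overall reaction: Mg²⁺(aq) + 2 Na(s) → Mg(s) + 2 Na⁺(aq); Q = [Na⁺]^2/[Mg²⁺]^1.
From E = E° − (0.0592/n) log Q: log Q = (E° − E)·n/0.0592 = (+0.32 − (+0.429))·2/0.0592 = -3.6824.
So 1·log[Mg²⁺] = 2·log(0.00084) − log Q = -6.1514 − (-3.6824) = -2.4690; [Mg²⁺] = 10^(-2.4690) ≈ 0.0034 M.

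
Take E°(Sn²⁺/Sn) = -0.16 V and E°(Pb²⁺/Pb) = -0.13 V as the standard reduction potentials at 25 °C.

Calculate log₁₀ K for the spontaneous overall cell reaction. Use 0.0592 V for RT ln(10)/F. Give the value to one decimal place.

Cathode: Pb²⁺/Pb; anode: Sn²⁺/Sn. E°cell = +0.03 V, n = 2.
log K = nE°cell / 0.0592 = (2)(+0.03) / 0.0592 = 1.0.

1.0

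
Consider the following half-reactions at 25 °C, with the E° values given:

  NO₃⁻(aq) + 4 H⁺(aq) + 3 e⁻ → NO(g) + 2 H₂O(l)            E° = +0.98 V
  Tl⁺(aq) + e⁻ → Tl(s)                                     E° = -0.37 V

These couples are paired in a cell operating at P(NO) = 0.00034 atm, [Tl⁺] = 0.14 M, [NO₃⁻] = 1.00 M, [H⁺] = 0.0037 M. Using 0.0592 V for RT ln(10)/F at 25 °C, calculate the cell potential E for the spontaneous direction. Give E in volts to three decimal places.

NO₃⁻/NO is the cathode (higher E°), Tl⁺/Tl the anode: E°cell = +0.98 − (-0.37) = +1.35 V, n = 3.
Overall: NO₃⁻(aq) + 4 H⁺(aq) + 3 Tl(s) → NO(g) + 2 H₂O(l) + 3 Tl⁺(aq)
Q = P(NO)·[Tl⁺]^3 / ([NO₃⁻]·[H⁺]^4); log Q = 3.697.
E = E° − (0.0592/n) log Q = +1.35 − (0.0592/3)(3.697) = +1.277 V.

+1.277 V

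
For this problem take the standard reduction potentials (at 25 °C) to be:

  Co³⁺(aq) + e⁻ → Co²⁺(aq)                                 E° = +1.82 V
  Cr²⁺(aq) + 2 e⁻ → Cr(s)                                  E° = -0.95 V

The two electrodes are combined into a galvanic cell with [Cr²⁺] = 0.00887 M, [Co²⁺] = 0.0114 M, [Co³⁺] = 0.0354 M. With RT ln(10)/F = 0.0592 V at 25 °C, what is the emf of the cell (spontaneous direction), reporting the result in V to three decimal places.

Co³⁺/Co²⁺ is the cathode (higher E°), Cr²⁺/Cr the anode: E°cell = +1.82 − (-0.95) = +2.77 V, n = 2.
Overall: 2 Co³⁺(aq) + Cr(s) → 2 Co²⁺(aq) + Cr²⁺(aq)
Q = [Co²⁺]^2·[Cr²⁺] / ([Co³⁺]^2); log Q = -3.036.
E = E° − (0.0592/n) log Q = +2.77 − (0.0592/2)(-3.036) = +2.860 V.

+2.860 V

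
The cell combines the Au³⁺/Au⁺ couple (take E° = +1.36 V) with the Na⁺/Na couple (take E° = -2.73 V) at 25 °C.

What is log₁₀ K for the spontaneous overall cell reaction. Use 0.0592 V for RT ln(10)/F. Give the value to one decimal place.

138.2

Cathode: Au³⁺/Au⁺; anode: Na⁺/Na. E°cell = +4.09 V, n = 2.
log K = nE°cell / 0.0592 = (2)(+4.09) / 0.0592 = 138.2.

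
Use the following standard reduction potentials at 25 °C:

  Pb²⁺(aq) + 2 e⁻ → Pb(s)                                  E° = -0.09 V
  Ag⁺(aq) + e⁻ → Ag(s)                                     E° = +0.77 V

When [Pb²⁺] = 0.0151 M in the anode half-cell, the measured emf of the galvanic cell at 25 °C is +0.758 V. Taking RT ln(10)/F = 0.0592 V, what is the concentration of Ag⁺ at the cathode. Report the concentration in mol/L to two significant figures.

0.0023 M

Ag⁺/Ag is the cathode, Pb²⁺/Pb the anode: E°cell = +0.86 V, n = 2.
Overall reaction: 2 Ag⁺(aq) + Pb(s) → 2 Ag(s) + Pb²⁺(aq); Q = [Pb²⁺]^1/[Ag⁺]^2.
From E = E° − (0.0592/n) log Q: log Q = (E° − E)·n/0.0592 = (+0.86 − (+0.758))·2/0.0592 = 3.4459.
So 2·log[Ag⁺] = 1·log(0.0151) − log Q = -1.8210 − (3.4459) = -5.2669; log[Ag⁺] = -5.2669 / 2 = -2.6334; [Ag⁺] = 10^(-2.6334) ≈ 0.0023 M.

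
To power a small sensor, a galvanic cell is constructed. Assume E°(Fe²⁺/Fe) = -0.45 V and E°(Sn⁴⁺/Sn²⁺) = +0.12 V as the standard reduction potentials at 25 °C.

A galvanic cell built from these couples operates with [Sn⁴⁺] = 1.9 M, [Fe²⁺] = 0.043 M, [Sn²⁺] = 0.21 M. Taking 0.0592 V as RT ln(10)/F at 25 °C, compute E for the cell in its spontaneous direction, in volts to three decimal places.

+0.639 V

Sn⁴⁺/Sn²⁺ is the cathode (higher E°), Fe²⁺/Fe the anode: E°cell = +0.12 − (-0.45) = +0.57 V, n = 2.
Overall: Sn⁴⁺(aq) + Fe(s) → Sn²⁺(aq) + Fe²⁺(aq)
Q = [Sn²⁺]·[Fe²⁺] / ([Sn⁴⁺]); log Q = -2.323.
E = E° − (0.0592/n) log Q = +0.57 − (0.0592/2)(-2.323) = +0.639 V.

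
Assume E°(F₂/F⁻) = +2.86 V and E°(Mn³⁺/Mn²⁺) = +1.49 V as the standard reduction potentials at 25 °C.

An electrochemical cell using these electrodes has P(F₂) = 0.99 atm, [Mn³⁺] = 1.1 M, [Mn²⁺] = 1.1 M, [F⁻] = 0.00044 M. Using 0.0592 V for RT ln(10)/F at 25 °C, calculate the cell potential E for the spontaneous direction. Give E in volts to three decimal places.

F₂/F⁻ is the cathode (higher E°), Mn³⁺/Mn²⁺ the anode: E°cell = +2.86 − (+1.49) = +1.37 V, n = 2.
Overall: F₂(g) + 2 Mn²⁺(aq) → 2 F⁻(aq) + 2 Mn³⁺(aq)
Q = [F⁻]^2·[Mn³⁺]^2 / (P(F₂)·[Mn²⁺]^2); log Q = -6.709.
E = E° − (0.0592/n) log Q = +1.37 − (0.0592/2)(-6.709) = +1.569 V.

+1.569 V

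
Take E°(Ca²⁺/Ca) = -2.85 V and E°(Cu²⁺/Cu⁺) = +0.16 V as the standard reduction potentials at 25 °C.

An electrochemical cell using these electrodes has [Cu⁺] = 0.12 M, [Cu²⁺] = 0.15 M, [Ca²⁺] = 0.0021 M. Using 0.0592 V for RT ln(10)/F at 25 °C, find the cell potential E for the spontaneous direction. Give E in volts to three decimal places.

+3.095 V

Cu²⁺/Cu⁺ is the cathode (higher E°), Ca²⁺/Ca the anode: E°cell = +0.16 − (-2.85) = +3.01 V, n = 2.
Overall: 2 Cu²⁺(aq) + Ca(s) → 2 Cu⁺(aq) + Ca²⁺(aq)
Q = [Cu⁺]^2·[Ca²⁺] / ([Cu²⁺]^2); log Q = -2.872.
E = E° − (0.0592/n) log Q = +3.01 − (0.0592/2)(-2.872) = +3.095 V.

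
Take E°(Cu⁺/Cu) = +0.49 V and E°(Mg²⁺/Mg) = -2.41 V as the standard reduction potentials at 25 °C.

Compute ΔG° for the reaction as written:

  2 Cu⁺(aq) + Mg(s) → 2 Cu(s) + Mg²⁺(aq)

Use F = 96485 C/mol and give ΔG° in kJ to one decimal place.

-559.6 kJ

As written, Cu⁺/Cu is reduced (cathode) and Mg²⁺/Mg is oxidised (anode), so E°cell = (+0.49) − (-2.41) = +2.90 V.
Balancing electrons gives n = 2.
ΔG° = −nFE° = −(2)(96485)(+2.90) = -559,613 J = -559.6 kJ.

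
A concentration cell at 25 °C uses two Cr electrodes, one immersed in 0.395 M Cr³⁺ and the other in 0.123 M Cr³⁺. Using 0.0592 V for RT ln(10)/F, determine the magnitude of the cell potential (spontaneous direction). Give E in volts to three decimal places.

+0.010 V

For a concentration cell E°cell = 0. The 0.395 M side is the cathode (reduction is favoured where [Cr³⁺] is higher).
With n = 3, E = −(0.0592/3) log([Cr³⁺]ₐₙ/[Cr³⁺]꜀ₐₜ) = −(0.0592/3) log(0.123/0.395) = −(0.0592/3)(-0.507) = +0.010 V.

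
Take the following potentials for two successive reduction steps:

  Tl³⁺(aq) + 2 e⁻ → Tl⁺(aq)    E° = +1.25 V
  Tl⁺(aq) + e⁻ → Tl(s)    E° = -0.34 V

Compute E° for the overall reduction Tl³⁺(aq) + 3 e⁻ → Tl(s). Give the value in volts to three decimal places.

Standard free energies of sequential steps add: ΔG°₃ = ΔG°₁ + ΔG°₂, so n₃E°₃ = n₁E°₁ + n₂E°₂.
E°₃ = (2×+1.25 + 1×-0.34) / 3 = (+2.160) / 3 = +0.720 V.

+0.720 V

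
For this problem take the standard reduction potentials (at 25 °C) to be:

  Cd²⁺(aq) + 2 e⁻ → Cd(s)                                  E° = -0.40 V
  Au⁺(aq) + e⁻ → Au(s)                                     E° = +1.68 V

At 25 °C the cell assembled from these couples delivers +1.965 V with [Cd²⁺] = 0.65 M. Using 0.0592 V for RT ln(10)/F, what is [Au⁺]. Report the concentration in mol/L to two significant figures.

0.0092 M

Au⁺/Au is the cathode, Cd²⁺/Cd the anode: E°cell = +2.08 V, n = 2.
Overall reaction: 2 Au⁺(aq) + Cd(s) → 2 Au(s) + Cd²⁺(aq); Q = [Cd²⁺]^1/[Au⁺]^2.
From E = E° − (0.0592/n) log Q: log Q = (E° − E)·n/0.0592 = (+2.08 − (+1.965))·2/0.0592 = 3.8851.
So 2·log[Au⁺] = 1·log(0.65) − log Q = -0.1871 − (3.8851) = -4.0722; log[Au⁺] = -4.0722 / 2 = -2.0361; [Au⁺] = 10^(-2.0361) ≈ 0.0092 M.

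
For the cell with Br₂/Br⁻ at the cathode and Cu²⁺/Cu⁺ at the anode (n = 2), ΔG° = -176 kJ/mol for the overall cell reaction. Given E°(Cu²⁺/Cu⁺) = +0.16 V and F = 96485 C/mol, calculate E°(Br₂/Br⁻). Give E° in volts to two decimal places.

E°cell = −ΔG°/(nF) = −(-176×10³)/((2)(96485)) = +0.912 V.
Since Br₂/Br⁻ is the cathode and Cu²⁺/Cu⁺ the anode, E°cell = E°(Br₂/Br⁻) − E°(Cu²⁺/Cu⁺).
So E°(Br₂/Br⁻) = E°cell + E°(Cu²⁺/Cu⁺) = +0.912 + (+0.16) = +1.07 V.

+1.07 V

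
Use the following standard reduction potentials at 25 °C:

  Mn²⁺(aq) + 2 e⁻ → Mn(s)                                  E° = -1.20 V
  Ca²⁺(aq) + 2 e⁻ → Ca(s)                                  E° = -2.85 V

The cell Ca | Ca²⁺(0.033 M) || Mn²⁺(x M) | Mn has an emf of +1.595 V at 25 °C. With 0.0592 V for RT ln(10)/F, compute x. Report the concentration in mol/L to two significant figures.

Mn²⁺/Mn is the cathode, Ca²⁺/Ca the anode: E°cell = +1.65 V, n = 2.
Overall reaction: Mn²⁺(aq) + Ca(s) → Mn(s) + Ca²⁺(aq); Q = [Ca²⁺]^1/[Mn²⁺]^1.
From E = E° − (0.0592/n) log Q: log Q = (E° − E)·n/0.0592 = (+1.65 − (+1.595))·2/0.0592 = 1.8581.
So 1·log[Mn²⁺] = 1·log(0.033) − log Q = -1.4815 − (1.8581) = -3.3396; [Mn²⁺] = 10^(-3.3396) ≈ 0.00046 M.

0.00046 M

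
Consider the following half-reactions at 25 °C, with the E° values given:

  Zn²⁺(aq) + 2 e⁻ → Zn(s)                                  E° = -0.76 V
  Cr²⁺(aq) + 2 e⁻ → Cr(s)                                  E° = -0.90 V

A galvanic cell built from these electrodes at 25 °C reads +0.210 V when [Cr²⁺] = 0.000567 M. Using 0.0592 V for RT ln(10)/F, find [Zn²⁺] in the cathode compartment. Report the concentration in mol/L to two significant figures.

Zn²⁺/Zn is the cathode, Cr²⁺/Cr the anode: E°cell = +0.14 V, n = 2.
Overall reaction: Zn²⁺(aq) + Cr(s) → Zn(s) + Cr²⁺(aq); Q = [Cr²⁺]^1/[Zn²⁺]^1.
From E = E° − (0.0592/n) log Q: log Q = (E° − E)·n/0.0592 = (+0.14 − (+0.210))·2/0.0592 = -2.3649.
So 1·log[Zn²⁺] = 1·log(0.000567) − log Q = -3.2464 − (-2.3649) = -0.8815; [Zn²⁺] = 10^(-0.8815) ≈ 0.13 M.

0.13 M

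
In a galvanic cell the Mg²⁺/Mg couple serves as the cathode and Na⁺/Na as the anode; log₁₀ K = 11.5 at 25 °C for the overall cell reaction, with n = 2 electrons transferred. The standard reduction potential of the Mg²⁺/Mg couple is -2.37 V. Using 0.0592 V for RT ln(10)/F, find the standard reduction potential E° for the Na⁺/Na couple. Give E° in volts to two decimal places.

-2.71 V

E°cell = (0.0592/n)·log K = (0.0592/2)(11.5) = +0.340 V.
Since Mg²⁺/Mg is the cathode and Na⁺/Na the anode, E°cell = E°(Mg²⁺/Mg) − E°(Na⁺/Na).
So E°(Na⁺/Na) = E°(Mg²⁺/Mg) − E°cell = (-2.37) − (+0.340) = -2.71 V.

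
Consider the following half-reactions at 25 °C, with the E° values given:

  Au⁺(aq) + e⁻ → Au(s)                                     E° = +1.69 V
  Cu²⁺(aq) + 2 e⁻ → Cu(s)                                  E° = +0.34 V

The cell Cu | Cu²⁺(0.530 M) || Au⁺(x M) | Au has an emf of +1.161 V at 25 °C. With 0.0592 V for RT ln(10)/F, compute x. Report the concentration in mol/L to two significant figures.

0.00047 M

Au⁺/Au is the cathode, Cu²⁺/Cu the anode: E°cell = +1.35 V, n = 2.
Overall reaction: 2 Au⁺(aq) + Cu(s) → 2 Au(s) + Cu²⁺(aq); Q = [Cu²⁺]^1/[Au⁺]^2.
From E = E° − (0.0592/n) log Q: log Q = (E° − E)·n/0.0592 = (+1.35 − (+1.161))·2/0.0592 = 6.3851.
So 2·log[Au⁺] = 1·log(0.53) − log Q = -0.2757 − (6.3851) = -6.6608; log[Au⁺] = -6.6608 / 2 = -3.3304; [Au⁺] = 10^(-3.3304) ≈ 0.00047 M.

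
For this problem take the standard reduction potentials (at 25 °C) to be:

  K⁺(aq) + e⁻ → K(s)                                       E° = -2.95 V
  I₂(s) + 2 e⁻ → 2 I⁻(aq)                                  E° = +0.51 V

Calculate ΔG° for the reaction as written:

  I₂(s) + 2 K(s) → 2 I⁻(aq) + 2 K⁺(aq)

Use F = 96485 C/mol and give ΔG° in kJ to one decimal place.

As written, I₂/I⁻ is reduced (cathode) and K⁺/K is oxidised (anode), so E°cell = (+0.51) − (-2.95) = +3.46 V.
Balancing electrons gives n = 2.
ΔG° = −nFE° = −(2)(96485)(+3.46) = -667,676 J = -667.7 kJ.

-667.7 kJ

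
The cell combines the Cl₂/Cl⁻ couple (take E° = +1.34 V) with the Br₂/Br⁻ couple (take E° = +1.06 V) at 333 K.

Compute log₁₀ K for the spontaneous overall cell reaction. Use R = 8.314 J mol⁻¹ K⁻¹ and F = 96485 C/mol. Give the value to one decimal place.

Cathode: Cl₂/Cl⁻; anode: Br₂/Br⁻. E°cell = (+1.34) − (+1.06) = +0.28 V, with n = 2.
ΔG° = −nFE° = −RT ln K, so ln K = nFE°/(RT) = (2)(96485)(+0.28) / ((8.314)(333)) = 19.516.
log₁₀ K = 19.516 / ln 10 = 8.5.

8.5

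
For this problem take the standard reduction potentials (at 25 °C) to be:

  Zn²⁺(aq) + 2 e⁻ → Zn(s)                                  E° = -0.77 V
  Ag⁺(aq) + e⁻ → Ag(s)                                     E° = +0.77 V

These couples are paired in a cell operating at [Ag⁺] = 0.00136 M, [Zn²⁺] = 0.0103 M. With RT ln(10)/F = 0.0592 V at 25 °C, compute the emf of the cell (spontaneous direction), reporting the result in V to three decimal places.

+1.429 V

Ag⁺/Ag is the cathode (higher E°), Zn²⁺/Zn the anode: E°cell = +0.77 − (-0.77) = +1.54 V, n = 2.
Overall: 2 Ag⁺(aq) + Zn(s) → 2 Ag(s) + Zn²⁺(aq)
Q = [Zn²⁺] / ([Ag⁺]^2); log Q = 3.746.
E = E° − (0.0592/n) log Q = +1.54 − (0.0592/2)(3.746) = +1.429 V.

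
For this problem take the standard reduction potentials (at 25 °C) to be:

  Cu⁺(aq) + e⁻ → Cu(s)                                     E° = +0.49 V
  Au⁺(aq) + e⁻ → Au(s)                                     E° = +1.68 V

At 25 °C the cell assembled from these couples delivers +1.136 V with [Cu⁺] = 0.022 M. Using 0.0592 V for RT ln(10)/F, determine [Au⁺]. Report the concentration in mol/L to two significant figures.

Au⁺/Au is the cathode, Cu⁺/Cu the anode: E°cell = +1.19 V, n = 1.
Overall reaction: Au⁺(aq) + Cu(s) → Au(s) + Cu⁺(aq); Q = [Cu⁺]^1/[Au⁺]^1.
From E = E° − (0.0592/n) log Q: log Q = (E° − E)·n/0.0592 = (+1.19 − (+1.136))·1/0.0592 = 0.9122.
So 1·log[Au⁺] = 1·log(0.022) − log Q = -1.6576 − (0.9122) = -2.5698; [Au⁺] = 10^(-2.5698) ≈ 0.0027 M.

0.0027 M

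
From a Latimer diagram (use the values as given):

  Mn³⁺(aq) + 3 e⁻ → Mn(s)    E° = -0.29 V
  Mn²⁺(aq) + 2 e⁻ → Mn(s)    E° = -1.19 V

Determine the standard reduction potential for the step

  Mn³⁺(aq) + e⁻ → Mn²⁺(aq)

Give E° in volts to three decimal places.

+1.510 V

Sequential free energies add, so n₃E°₃ = n₁E°₁ + n₂E°₂.
With n₃ = 3, and the known step contributing 2×(-1.19) V, the unknown satisfies 1·E° = 3×(-0.29) − 2×(-1.19) = +1.510.
E° = +1.510 / 1 = +1.510 V.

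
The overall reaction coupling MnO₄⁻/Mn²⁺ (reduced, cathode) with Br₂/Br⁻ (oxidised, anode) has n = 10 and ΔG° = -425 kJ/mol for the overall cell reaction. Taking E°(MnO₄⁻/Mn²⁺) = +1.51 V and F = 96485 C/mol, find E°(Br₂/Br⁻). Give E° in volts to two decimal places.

+1.07 V

E°cell = −ΔG°/(nF) = −(-425×10³)/((10)(96485)) = +0.440 V.
Since MnO₄⁻/Mn²⁺ is the cathode and Br₂/Br⁻ the anode, E°cell = E°(MnO₄⁻/Mn²⁺) − E°(Br₂/Br⁻).
So E°(Br₂/Br⁻) = E°(MnO₄⁻/Mn²⁺) − E°cell = (+1.51) − (+0.440) = +1.07 V.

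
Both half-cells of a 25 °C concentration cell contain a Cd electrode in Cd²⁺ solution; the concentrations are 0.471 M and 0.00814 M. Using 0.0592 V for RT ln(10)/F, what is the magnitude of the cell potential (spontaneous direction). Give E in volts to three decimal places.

For a concentration cell E°cell = 0. The 0.471 M side is the cathode (reduction is favoured where [Cd²⁺] is higher).
With n = 2, E = −(0.0592/2) log([Cd²⁺]ₐₙ/[Cd²⁺]꜀ₐₜ) = −(0.0592/2) log(0.00814/0.471) = −(0.0592/2)(-1.762) = +0.052 V.

+0.052 V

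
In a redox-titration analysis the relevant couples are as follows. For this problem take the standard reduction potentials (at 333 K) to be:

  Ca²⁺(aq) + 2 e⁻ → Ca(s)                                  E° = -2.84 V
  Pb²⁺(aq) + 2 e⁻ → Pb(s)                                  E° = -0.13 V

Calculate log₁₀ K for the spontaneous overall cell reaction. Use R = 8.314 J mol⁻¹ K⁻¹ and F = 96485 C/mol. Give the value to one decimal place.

82.0

Cathode: Pb²⁺/Pb; anode: Ca²⁺/Ca. E°cell = (-0.13) − (-2.84) = +2.71 V, with n = 2.
ΔG° = −nFE° = −RT ln K, so ln K = nFE°/(RT) = (2)(96485)(+2.71) / ((8.314)(333)) = 188.888.
log₁₀ K = 188.888 / ln 10 = 82.0.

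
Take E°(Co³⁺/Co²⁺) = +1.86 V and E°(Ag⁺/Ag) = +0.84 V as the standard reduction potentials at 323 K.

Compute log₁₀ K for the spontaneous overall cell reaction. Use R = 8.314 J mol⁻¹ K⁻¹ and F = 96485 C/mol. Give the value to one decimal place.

15.9

Cathode: Co³⁺/Co²⁺; anode: Ag⁺/Ag. E°cell = (+1.86) − (+0.84) = +1.02 V, with n = 1.
ΔG° = −nFE° = −RT ln K, so ln K = nFE°/(RT) = (1)(96485)(+1.02) / ((8.314)(323)) = 36.648.
log₁₀ K = 36.648 / ln 10 = 15.9.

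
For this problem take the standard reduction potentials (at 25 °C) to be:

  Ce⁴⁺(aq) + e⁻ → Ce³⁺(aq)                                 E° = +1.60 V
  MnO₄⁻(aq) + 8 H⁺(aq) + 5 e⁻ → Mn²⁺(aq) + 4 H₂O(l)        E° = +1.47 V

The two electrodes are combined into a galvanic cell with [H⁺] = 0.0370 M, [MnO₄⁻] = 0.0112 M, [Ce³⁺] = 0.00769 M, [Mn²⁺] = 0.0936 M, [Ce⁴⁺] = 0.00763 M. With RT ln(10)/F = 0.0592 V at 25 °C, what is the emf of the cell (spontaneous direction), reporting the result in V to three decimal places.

Ce⁴⁺/Ce³⁺ is the cathode (higher E°), MnO₄⁻/Mn²⁺ the anode: E°cell = +1.60 − (+1.47) = +0.13 V, n = 5.
Overall: 5 Ce⁴⁺(aq) + Mn²⁺(aq) + 4 H₂O(l) → 5 Ce³⁺(aq) + MnO₄⁻(aq) + 8 H⁺(aq)
Q = [Ce³⁺]^5·[MnO₄⁻]·[H⁺]^8 / ([Ce⁴⁺]^5·[Mn²⁺]); log Q = -12.359.
E = E° − (0.0592/n) log Q = +0.13 − (0.0592/5)(-12.359) = +0.276 V.

+0.276 V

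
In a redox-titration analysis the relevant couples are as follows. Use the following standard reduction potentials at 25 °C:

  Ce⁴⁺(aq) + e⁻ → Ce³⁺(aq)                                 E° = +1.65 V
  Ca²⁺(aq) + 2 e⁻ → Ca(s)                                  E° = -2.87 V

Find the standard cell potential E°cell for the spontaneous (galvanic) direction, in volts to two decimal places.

+4.52 V

The Ce⁴⁺/Ce³⁺ couple has the higher reduction potential, so it is the cathode; Ca²⁺/Ca is oxidised at the anode.
E°cell = E°(cathode) − E°(anode) = (+1.65) − (-2.87) = +4.52 V.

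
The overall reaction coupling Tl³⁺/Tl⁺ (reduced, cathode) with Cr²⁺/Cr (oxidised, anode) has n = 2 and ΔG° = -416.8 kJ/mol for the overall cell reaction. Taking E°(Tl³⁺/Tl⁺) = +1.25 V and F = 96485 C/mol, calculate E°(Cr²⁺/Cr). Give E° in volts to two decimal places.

-0.91 V

E°cell = −ΔG°/(nF) = −(-416.8×10³)/((2)(96485)) = +2.160 V.
Since Tl³⁺/Tl⁺ is the cathode and Cr²⁺/Cr the anode, E°cell = E°(Tl³⁺/Tl⁺) − E°(Cr²⁺/Cr).
So E°(Cr²⁺/Cr) = E°(Tl³⁺/Tl⁺) − E°cell = (+1.25) − (+2.160) = -0.91 V.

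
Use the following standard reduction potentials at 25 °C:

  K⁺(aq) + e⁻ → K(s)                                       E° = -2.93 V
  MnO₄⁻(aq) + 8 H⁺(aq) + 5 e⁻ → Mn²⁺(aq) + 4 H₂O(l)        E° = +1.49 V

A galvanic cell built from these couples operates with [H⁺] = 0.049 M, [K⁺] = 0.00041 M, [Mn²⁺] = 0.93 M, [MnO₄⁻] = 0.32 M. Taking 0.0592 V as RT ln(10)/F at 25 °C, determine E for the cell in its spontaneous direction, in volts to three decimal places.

+4.491 V

MnO₄⁻/Mn²⁺ is the cathode (higher E°), K⁺/K the anode: E°cell = +1.49 − (-2.93) = +4.42 V, n = 5.
Overall: MnO₄⁻(aq) + 8 H⁺(aq) + 5 K(s) → Mn²⁺(aq) + 4 H₂O(l) + 5 K⁺(aq)
Q = [Mn²⁺]·[K⁺]^5 / ([MnO₄⁻]·[H⁺]^8); log Q = -5.994.
E = E° − (0.0592/n) log Q = +4.42 − (0.0592/5)(-5.994) = +4.491 V.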